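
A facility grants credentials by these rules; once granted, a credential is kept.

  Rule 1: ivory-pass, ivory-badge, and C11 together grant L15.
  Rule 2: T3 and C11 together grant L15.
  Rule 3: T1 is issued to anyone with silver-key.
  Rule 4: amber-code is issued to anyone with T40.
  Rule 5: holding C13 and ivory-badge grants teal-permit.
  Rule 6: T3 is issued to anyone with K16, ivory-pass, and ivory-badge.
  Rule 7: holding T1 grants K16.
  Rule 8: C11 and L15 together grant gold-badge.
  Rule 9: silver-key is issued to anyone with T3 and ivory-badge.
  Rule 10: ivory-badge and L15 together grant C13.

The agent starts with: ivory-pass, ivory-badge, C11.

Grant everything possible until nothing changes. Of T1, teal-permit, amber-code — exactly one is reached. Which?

teal-permit

Holding ivory-pass, ivory-badge, and C11 grants L15 (Rule 1).
Holding ivory-badge and L15 grants C13 (Rule 10).
Holding C13 and ivory-badge grants teal-permit (Rule 5).
T1 would need silver-key (Rule 3), but silver-key is never granted. amber-code would need T40 (Rule 4), but T40 is never granted.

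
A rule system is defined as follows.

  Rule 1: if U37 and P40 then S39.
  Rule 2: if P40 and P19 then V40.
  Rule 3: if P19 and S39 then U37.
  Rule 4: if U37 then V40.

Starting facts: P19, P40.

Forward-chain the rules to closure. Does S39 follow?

S39 would need U37 and P40 (Rule 1), but U37 is never established.

No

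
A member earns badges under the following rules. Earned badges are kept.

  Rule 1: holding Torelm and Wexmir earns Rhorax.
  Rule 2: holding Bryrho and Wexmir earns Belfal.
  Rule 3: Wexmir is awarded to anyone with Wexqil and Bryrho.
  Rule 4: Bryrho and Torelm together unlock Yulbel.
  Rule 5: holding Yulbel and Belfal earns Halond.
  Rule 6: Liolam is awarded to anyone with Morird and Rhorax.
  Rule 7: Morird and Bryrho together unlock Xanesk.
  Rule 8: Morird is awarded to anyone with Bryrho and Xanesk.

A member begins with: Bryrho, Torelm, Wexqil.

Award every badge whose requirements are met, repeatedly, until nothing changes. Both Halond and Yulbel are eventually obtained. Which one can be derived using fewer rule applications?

Yulbel: With Bryrho and Torelm, Yulbel is earned (Rule 4). [1 rule application]
Halond: With Wexqil and Bryrho, Wexmir is earned (Rule 3). With Bryrho and Torelm, Yulbel is earned (Rule 4). With Bryrho and Wexmir, Belfal is earned (Rule 2). With Yulbel and Belfal, Halond is earned (Rule 5). [4 rule applications]
Yulbel needs fewer.

Yulbel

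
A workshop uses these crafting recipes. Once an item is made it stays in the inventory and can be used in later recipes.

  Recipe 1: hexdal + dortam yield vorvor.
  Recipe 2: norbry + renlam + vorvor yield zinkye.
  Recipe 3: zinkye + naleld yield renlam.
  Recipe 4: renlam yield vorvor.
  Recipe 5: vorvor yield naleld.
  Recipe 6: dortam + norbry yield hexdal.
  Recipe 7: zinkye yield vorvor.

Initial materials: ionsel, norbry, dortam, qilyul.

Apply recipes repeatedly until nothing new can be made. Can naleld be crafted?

Yes

dortam + norbry → hexdal (Recipe 6).
hexdal + dortam → vorvor (Recipe 1).
vorvor → naleld (Recipe 5).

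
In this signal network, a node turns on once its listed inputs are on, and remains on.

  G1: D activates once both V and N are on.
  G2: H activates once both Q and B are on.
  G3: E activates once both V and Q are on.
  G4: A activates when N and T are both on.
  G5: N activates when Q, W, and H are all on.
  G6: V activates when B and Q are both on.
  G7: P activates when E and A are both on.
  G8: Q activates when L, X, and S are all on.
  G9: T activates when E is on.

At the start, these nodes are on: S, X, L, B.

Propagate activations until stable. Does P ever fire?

P would need E and A (G7), but A never turns on.

No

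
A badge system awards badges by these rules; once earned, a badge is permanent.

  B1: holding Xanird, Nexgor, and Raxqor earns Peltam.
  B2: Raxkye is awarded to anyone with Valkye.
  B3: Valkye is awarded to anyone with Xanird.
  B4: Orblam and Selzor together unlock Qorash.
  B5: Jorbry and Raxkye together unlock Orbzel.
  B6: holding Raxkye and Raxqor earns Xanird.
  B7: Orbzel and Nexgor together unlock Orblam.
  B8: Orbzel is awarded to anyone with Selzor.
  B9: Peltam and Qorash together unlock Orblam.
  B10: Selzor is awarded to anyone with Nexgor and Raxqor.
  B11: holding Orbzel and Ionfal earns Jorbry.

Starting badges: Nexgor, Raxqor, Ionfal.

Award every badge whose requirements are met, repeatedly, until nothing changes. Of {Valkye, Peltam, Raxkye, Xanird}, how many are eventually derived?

Valkye would need Xanird (B3), but Xanird is never earned.
Peltam would need Xanird, Nexgor, and Raxqor (B1), but Xanird is never earned.
Raxkye would need Valkye (B2), but Valkye is never earned.
Xanird would need Raxkye and Raxqor (B6), but Raxkye is never earned.
None of the 4 are reached.

0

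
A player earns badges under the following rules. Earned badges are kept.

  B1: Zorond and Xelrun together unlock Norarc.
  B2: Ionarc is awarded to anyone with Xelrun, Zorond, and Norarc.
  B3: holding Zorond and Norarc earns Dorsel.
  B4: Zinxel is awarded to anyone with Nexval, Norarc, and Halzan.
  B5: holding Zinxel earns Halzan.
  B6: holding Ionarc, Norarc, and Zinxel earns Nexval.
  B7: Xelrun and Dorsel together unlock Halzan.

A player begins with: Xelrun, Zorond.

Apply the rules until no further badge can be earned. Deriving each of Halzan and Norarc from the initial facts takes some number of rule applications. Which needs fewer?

Norarc

Norarc: With Zorond and Xelrun, Norarc is earned (B1). [1 rule application]
Halzan: With Zorond and Xelrun, Norarc is earned (B1). With Zorond and Norarc, Dorsel is earned (B3). With Xelrun and Dorsel, Halzan is earned (B7). [3 rule applications]
Norarc needs fewer.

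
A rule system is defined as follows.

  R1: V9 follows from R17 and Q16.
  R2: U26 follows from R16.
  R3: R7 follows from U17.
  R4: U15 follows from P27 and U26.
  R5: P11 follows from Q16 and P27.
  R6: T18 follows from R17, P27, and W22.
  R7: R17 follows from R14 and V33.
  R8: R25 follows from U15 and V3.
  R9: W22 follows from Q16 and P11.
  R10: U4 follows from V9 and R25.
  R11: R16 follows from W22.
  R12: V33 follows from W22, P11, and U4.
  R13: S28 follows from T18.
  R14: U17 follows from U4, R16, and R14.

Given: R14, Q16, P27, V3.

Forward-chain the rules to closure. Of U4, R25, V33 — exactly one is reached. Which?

R25

From Q16 and P27, R5 gives P11.
Q16 and P11 hold, so W22 follows (R9).
W22 holds, so R16 follows (R11).
R16 holds, so U26 follows (R2).
From P27 and U26, R4 gives U15.
From U15 and V3, R8 gives R25.
U4 would need V9 and R25 (R10), but V9 is never established. V33 would need W22, P11, and U4 (R12), but U4 is never established.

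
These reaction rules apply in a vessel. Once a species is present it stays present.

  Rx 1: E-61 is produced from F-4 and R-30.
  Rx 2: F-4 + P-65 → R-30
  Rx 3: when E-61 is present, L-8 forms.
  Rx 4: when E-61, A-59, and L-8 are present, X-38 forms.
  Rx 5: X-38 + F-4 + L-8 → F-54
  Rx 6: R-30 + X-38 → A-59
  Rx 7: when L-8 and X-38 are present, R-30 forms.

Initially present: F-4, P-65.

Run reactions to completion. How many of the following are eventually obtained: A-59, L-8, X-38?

F-4 and P-65 present → R-30 forms (Rx 2).
F-4 and R-30 present → E-61 forms (Rx 1).
E-61 present → L-8 forms (Rx 3).
A-59 would need R-30 and X-38 (Rx 6), but X-38 never forms.
L-8: reached.
X-38 would need E-61, A-59, and L-8 (Rx 4), but A-59 never forms.
Reached: L-8 — 1 of the 3.

1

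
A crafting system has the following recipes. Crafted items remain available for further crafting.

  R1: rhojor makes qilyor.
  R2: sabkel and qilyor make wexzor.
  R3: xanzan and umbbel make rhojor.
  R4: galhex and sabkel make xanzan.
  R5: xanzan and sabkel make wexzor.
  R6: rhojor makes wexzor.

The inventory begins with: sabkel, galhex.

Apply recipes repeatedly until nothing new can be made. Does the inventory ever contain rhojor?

No

rhojor would need xanzan and umbbel (R3), but umbbel is never obtained.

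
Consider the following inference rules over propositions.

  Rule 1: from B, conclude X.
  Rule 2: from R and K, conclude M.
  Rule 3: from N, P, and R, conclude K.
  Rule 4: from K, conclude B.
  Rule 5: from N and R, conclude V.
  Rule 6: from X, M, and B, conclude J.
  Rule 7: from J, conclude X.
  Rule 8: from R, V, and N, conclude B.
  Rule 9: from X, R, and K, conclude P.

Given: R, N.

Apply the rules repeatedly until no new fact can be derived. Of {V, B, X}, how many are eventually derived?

3

From N and R, Rule 5 gives V.
From R, V, and N, Rule 8 gives B.
B holds, so X follows (Rule 1).
V: reached.
B: reached.
X: reached.
All 3 are reached.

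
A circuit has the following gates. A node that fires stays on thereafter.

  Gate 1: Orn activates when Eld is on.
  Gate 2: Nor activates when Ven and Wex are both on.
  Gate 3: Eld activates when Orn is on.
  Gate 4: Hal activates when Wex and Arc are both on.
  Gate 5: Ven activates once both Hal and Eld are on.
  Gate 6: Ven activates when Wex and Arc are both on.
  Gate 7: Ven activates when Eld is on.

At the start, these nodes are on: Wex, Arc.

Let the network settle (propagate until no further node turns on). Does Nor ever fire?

Gate 6: Wex and Arc on → Ven on.
Gate 2: Ven and Wex on → Nor on.

Yes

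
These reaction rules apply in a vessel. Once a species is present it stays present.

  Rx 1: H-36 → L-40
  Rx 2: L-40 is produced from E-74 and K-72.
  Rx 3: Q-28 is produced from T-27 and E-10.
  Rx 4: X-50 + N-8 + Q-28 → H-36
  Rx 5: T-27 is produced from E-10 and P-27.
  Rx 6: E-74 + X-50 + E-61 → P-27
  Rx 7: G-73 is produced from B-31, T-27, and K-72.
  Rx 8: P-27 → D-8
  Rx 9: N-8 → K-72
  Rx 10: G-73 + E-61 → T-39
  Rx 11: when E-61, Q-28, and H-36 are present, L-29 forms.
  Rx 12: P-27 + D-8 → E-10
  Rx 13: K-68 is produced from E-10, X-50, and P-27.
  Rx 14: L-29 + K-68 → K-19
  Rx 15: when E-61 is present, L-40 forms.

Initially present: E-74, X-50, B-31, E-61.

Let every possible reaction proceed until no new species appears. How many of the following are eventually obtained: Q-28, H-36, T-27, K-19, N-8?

E-74, X-50, and E-61 present → P-27 forms (Rx 6).
P-27 present → D-8 forms (Rx 8).
P-27 and D-8 present → E-10 forms (Rx 12).
E-10 and P-27 present → T-27 forms (Rx 5).
T-27 and E-10 present → Q-28 forms (Rx 3).
Q-28: reached.
H-36 would need X-50, N-8, and Q-28 (Rx 4), but N-8 never forms.
T-27: reached.
K-19 would need L-29 and K-68 (Rx 14), but L-29 never forms.
No rule produces N-8, and it is not given.
Reached: Q-28 and T-27 — 2 of the 5.

2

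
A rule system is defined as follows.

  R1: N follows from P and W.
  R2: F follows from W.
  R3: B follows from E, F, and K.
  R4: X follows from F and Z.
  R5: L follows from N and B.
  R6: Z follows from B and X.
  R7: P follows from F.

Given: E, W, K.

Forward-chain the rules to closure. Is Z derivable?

Z would need B and X (R6), but X is never established.

No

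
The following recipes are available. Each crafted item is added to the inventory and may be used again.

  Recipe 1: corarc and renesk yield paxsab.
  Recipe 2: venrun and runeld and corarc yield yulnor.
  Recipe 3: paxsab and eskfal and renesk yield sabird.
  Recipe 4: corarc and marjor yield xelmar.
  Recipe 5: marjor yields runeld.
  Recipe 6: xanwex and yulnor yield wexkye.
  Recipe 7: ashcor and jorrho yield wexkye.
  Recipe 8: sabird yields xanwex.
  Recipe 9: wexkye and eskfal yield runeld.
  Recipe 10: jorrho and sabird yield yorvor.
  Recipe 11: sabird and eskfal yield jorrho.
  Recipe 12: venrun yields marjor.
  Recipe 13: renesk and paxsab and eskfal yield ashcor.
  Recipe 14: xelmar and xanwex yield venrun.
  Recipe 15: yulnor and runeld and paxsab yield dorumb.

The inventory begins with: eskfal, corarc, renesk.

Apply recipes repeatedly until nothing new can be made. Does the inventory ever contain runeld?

corarc and renesk → paxsab (Recipe 1).
Using Recipe 13, renesk, paxsab, and eskfal make ashcor.
paxsab and eskfal and renesk → sabird (Recipe 3).
Using Recipe 11, sabird and eskfal make jorrho.
ashcor and jorrho → wexkye (Recipe 7).
Using Recipe 9, wexkye and eskfal make runeld.

Yes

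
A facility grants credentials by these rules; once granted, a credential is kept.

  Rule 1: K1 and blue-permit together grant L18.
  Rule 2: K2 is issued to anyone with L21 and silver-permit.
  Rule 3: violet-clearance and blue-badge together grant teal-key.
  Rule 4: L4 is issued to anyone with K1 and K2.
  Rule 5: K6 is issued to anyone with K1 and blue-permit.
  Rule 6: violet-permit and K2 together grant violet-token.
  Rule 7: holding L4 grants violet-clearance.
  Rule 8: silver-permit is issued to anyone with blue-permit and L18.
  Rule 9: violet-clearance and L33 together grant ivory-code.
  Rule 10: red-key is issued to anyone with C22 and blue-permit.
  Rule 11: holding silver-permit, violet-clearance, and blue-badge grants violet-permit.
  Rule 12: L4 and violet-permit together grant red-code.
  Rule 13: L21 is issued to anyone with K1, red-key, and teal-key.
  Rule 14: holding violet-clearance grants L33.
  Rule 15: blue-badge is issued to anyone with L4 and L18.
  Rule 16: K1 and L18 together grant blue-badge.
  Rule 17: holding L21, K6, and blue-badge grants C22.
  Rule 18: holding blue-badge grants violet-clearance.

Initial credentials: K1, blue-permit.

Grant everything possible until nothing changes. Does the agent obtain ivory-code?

Yes

Holding K1 and blue-permit grants L18 (Rule 1).
Holding K1 and L18 grants blue-badge (Rule 16).
Holding blue-badge grants violet-clearance (Rule 18).
Holding violet-clearance grants L33 (Rule 14).
Holding violet-clearance and L33 grants ivory-code (Rule 9).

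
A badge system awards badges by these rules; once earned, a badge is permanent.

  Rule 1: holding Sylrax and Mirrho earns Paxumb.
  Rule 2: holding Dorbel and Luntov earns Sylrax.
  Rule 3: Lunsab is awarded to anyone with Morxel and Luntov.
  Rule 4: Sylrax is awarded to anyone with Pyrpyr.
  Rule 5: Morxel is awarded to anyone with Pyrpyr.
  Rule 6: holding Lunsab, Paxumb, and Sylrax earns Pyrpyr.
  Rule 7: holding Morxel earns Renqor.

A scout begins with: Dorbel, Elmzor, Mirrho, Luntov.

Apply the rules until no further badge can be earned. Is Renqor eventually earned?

No

Renqor would need Morxel (Rule 7), but Morxel is never earned.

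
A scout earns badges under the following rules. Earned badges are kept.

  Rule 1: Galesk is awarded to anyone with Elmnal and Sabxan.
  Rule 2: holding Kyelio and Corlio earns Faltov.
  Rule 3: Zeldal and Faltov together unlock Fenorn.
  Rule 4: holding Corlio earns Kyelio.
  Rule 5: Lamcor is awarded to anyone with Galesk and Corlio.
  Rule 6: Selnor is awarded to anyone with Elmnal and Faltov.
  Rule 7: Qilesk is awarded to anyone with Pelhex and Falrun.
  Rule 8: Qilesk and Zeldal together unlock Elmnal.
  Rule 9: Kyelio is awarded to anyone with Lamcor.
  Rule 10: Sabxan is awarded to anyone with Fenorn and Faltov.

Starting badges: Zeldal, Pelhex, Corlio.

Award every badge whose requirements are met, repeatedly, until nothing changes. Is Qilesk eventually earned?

Qilesk would need Pelhex and Falrun (Rule 7), but Falrun is never earned.

No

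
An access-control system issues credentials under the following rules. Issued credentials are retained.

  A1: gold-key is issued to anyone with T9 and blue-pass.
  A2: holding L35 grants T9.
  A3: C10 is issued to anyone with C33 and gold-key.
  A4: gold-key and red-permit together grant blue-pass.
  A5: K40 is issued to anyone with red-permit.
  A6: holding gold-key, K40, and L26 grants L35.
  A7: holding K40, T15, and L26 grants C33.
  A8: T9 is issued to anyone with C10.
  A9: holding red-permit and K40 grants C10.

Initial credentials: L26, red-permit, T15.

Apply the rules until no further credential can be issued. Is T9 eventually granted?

Yes

Holding red-permit grants K40 (A5).
Holding red-permit and K40 grants C10 (A9).
Holding C10 grants T9 (A8).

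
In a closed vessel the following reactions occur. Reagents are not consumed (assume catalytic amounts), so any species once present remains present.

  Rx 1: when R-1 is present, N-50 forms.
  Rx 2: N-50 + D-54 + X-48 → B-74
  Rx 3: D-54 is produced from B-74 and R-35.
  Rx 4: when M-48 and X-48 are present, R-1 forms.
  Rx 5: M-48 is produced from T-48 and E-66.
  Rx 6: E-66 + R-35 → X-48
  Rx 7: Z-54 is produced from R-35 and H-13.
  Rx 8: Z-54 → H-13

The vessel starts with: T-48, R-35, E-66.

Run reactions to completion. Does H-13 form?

H-13 would need Z-54 (Rx 8), but Z-54 never forms.

No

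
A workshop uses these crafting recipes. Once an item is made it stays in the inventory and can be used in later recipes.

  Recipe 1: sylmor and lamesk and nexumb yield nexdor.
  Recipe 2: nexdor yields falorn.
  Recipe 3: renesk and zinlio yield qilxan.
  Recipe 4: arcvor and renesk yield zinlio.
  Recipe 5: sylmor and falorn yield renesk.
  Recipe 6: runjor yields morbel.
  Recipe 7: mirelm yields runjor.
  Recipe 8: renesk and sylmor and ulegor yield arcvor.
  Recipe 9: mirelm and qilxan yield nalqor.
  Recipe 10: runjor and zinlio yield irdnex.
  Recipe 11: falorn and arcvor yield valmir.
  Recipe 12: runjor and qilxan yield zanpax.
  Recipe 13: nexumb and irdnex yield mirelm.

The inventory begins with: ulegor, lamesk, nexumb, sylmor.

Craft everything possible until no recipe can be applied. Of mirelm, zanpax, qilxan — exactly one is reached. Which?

Using Recipe 1, sylmor, lamesk, and nexumb make nexdor.
Using Recipe 2, nexdor makes falorn.
Using Recipe 5, sylmor and falorn make renesk.
renesk and sylmor and ulegor → arcvor (Recipe 8).
arcvor and renesk → zinlio (Recipe 4).
Using Recipe 3, renesk and zinlio make qilxan.
mirelm would need nexumb and irdnex (Recipe 13), but irdnex is never obtained. zanpax would need runjor and qilxan (Recipe 12), but runjor is never obtained.

qilxan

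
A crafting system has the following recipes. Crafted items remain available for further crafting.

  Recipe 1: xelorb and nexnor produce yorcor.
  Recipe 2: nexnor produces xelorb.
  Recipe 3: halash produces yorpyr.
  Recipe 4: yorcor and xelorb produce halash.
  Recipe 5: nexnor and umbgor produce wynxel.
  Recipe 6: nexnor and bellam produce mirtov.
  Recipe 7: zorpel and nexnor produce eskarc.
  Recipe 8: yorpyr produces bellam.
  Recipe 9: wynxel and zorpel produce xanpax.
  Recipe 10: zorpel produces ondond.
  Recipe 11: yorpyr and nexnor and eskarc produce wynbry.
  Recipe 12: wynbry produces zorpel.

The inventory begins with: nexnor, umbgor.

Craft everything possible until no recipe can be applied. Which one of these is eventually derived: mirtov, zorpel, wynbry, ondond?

Using Recipe 2, nexnor makes xelorb.
xelorb and nexnor → yorcor (Recipe 1).
yorcor and xelorb → halash (Recipe 4).
halash → yorpyr (Recipe 3).
yorpyr → bellam (Recipe 8).
nexnor and bellam → mirtov (Recipe 6).
zorpel would need wynbry (Recipe 12), but wynbry is never obtained. ondond would need zorpel (Recipe 10), but zorpel is never obtained. wynbry would need yorpyr, nexnor, and eskarc (Recipe 11), but eskarc is never obtained.

mirtov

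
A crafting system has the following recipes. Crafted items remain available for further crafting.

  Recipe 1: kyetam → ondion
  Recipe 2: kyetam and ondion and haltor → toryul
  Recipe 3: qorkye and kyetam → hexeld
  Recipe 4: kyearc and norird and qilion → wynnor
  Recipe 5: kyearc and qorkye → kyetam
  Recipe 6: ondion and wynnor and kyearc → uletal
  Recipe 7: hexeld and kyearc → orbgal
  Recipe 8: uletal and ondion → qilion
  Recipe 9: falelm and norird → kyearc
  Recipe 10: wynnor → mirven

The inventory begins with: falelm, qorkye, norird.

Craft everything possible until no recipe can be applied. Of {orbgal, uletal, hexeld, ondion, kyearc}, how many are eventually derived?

4

falelm and norird → kyearc (Recipe 9).
kyearc and qorkye → kyetam (Recipe 5).
Using Recipe 3, qorkye and kyetam make hexeld.
kyetam → ondion (Recipe 1).
hexeld and kyearc → orbgal (Recipe 7).
orbgal: reached.
uletal would need ondion, wynnor, and kyearc (Recipe 6), but wynnor is never obtained.
hexeld: reached.
ondion: reached.
kyearc: reached.
Reached: orbgal, hexeld, ondion, and kyearc — 4 of the 5.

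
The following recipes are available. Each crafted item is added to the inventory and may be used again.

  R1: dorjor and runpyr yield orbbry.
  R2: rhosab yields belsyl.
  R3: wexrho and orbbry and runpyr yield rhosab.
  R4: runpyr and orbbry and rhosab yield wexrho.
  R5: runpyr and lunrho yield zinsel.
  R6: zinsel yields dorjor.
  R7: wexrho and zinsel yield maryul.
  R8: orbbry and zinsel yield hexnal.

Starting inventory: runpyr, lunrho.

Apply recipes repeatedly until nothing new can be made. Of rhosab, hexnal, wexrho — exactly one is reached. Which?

Using R5, runpyr and lunrho make zinsel.
zinsel → dorjor (R6).
dorjor and runpyr → orbbry (R1).
orbbry and zinsel → hexnal (R8).
wexrho would need runpyr, orbbry, and rhosab (R4), but rhosab is never obtained. rhosab would need wexrho, orbbry, and runpyr (R3), but wexrho is never obtained.

hexnal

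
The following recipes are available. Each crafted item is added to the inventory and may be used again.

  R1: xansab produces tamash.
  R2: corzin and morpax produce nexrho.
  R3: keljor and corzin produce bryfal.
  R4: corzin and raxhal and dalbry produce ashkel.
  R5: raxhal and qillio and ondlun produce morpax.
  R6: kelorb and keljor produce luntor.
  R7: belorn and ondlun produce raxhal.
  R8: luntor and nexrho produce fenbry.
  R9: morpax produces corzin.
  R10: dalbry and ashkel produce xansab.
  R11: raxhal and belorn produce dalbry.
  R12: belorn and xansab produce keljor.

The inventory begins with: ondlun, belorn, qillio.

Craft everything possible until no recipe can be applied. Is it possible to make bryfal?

Using R7, belorn and ondlun make raxhal.
raxhal and qillio and ondlun → morpax (R5).
raxhal and belorn → dalbry (R11).
morpax → corzin (R9).
Using R4, corzin, raxhal, and dalbry make ashkel.
dalbry and ashkel → xansab (R10).
Using R12, belorn and xansab make keljor.
Using R3, keljor and corzin make bryfal.

Yes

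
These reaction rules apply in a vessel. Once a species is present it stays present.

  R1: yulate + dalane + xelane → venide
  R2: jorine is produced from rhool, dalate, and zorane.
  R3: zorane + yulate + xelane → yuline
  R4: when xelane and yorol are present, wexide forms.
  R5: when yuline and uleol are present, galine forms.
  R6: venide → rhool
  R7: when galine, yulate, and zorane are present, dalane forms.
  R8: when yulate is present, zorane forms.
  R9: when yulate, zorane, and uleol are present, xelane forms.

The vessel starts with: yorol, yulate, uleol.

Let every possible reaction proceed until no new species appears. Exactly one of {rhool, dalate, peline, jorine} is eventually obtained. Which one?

yulate present → zorane forms (R8).
yulate, zorane, and uleol present → xelane forms (R9).
zorane, yulate, and xelane present → yuline forms (R3).
yuline and uleol present → galine forms (R5).
galine, yulate, and zorane present → dalane forms (R7).
yulate, dalane, and xelane present → venide forms (R1).
venide present → rhool forms (R6).
jorine would need rhool, dalate, and zorane (R2), but dalate never forms. No rule produces peline, and it is not given. No rule produces dalate, and it is not given.

rhool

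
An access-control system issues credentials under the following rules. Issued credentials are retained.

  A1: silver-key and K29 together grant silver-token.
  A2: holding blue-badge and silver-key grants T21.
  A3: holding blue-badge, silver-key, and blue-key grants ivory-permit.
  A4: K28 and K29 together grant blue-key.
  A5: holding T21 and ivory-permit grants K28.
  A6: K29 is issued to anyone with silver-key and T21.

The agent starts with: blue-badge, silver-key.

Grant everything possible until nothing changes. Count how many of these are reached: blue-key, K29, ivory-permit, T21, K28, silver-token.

Holding blue-badge and silver-key grants T21 (A2).
Holding silver-key and T21 grants K29 (A6).
Holding silver-key and K29 grants silver-token (A1).
blue-key would need K28 and K29 (A4), but K28 is never granted.
K29: reached.
ivory-permit would need blue-badge, silver-key, and blue-key (A3), but blue-key is never granted.
T21: reached.
K28 would need T21 and ivory-permit (A5), but ivory-permit is never granted.
silver-token: reached.
Reached: K29, T21, and silver-token — 3 of the 6.

3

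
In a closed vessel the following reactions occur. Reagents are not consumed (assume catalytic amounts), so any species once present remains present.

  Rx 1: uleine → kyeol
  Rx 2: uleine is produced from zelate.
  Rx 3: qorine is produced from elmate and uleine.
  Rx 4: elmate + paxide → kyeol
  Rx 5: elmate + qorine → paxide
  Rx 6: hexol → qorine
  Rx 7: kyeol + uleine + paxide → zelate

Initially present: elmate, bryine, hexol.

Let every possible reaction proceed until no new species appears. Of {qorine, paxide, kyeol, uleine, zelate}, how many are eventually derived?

3

hexol present → qorine forms (Rx 6).
elmate and qorine present → paxide forms (Rx 5).
elmate and paxide present → kyeol forms (Rx 4).
qorine: reached.
paxide: reached.
kyeol: reached.
uleine would need zelate (Rx 2), but zelate never forms.
zelate would need kyeol, uleine, and paxide (Rx 7), but uleine never forms.
Reached: qorine, paxide, and kyeol — 3 of the 5.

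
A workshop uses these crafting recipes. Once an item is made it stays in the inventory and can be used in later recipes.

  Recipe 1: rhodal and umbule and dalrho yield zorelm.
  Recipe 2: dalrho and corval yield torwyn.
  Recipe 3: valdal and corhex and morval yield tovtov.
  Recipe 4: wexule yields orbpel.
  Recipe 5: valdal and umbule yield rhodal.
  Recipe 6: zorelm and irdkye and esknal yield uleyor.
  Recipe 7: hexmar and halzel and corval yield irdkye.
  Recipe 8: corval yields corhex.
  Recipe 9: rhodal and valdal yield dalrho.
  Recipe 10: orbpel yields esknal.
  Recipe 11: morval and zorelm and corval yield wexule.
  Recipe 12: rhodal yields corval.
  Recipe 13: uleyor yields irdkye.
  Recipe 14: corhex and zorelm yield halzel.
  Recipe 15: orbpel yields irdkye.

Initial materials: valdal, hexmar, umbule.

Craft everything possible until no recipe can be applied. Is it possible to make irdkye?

Yes

valdal and umbule → rhodal (Recipe 5).
Using Recipe 9, rhodal and valdal make dalrho.
rhodal → corval (Recipe 12).
rhodal and umbule and dalrho → zorelm (Recipe 1).
Using Recipe 8, corval makes corhex.
Using Recipe 14, corhex and zorelm make halzel.
Using Recipe 7, hexmar, halzel, and corval make irdkye.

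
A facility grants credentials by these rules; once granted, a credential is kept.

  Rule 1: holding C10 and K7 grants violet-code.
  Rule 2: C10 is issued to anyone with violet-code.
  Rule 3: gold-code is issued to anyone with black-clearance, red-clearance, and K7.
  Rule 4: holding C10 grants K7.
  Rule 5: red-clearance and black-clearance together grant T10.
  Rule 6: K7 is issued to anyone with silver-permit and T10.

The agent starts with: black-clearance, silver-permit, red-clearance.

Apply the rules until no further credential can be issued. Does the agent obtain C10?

No

C10 would need violet-code (Rule 2), but violet-code is never granted.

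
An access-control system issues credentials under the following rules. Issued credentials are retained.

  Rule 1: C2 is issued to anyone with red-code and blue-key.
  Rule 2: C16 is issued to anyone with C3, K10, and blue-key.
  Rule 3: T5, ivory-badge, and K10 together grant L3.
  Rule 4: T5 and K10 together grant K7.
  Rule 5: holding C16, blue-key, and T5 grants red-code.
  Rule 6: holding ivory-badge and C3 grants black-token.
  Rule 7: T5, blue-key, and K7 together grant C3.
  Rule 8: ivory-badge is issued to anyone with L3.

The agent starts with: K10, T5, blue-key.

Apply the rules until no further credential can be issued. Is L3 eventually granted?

No

L3 would need T5, ivory-badge, and K10 (Rule 3), but ivory-badge is never granted.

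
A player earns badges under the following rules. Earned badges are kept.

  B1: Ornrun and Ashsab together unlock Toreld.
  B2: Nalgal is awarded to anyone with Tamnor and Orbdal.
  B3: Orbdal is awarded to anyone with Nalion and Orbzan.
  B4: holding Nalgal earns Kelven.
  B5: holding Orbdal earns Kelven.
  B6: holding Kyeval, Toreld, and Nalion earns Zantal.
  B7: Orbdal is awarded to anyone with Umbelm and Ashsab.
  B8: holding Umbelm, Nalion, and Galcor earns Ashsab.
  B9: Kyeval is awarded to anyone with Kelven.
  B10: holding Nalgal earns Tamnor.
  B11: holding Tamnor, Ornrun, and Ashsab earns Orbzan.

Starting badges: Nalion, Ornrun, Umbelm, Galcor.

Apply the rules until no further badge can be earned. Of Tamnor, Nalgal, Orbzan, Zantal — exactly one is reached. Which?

With Umbelm, Nalion, and Galcor, Ashsab is earned (B8).
With Umbelm and Ashsab, Orbdal is earned (B7).
With Ornrun and Ashsab, Toreld is earned (B1).
With Orbdal, Kelven is earned (B5).
With Kelven, Kyeval is earned (B9).
With Kyeval, Toreld, and Nalion, Zantal is earned (B6).
Nalgal would need Tamnor and Orbdal (B2), but Tamnor is never earned. Orbzan would need Tamnor, Ornrun, and Ashsab (B11), but Tamnor is never earned. Tamnor would need Nalgal (B10), but Nalgal is never earned.

Zantal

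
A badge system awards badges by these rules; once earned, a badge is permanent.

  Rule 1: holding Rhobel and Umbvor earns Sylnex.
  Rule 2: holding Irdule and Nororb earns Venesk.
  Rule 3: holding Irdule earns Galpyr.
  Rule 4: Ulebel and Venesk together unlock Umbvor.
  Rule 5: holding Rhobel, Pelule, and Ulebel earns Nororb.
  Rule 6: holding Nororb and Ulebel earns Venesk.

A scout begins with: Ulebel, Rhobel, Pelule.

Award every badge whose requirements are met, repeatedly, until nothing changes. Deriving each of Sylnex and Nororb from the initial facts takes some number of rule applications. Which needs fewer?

Nororb

Nororb: With Rhobel, Pelule, and Ulebel, Nororb is earned (Rule 5). [1 rule application]
Sylnex: With Rhobel, Pelule, and Ulebel, Nororb is earned (Rule 5). With Nororb and Ulebel, Venesk is earned (Rule 6). With Ulebel and Venesk, Umbvor is earned (Rule 4). With Rhobel and Umbvor, Sylnex is earned (Rule 1). [4 rule applications]
Nororb needs fewer.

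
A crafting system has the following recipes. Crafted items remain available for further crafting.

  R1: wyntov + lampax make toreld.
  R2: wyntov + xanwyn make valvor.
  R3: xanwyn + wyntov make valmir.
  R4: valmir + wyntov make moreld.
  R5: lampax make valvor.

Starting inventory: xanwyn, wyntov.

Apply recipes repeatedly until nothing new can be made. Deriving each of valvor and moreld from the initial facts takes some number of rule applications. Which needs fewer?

valvor: Using R2, wyntov and xanwyn make valvor. [1 rule application]
moreld: xanwyn + wyntov → valmir (R3). Using R4, valmir and wyntov make moreld. [2 rule applications]
valvor needs fewer.

valvor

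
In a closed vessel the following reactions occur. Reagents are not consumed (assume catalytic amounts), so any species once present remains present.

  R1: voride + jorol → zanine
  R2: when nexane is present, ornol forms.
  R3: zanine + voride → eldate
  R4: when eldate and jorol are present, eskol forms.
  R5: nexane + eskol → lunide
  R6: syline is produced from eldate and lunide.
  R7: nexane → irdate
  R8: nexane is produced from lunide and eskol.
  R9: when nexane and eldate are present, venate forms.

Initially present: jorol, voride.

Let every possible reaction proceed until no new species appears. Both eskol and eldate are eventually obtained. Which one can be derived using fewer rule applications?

eldate: voride and jorol present → zanine forms (R1). zanine and voride present → eldate forms (R3). [2 rule applications]
eskol: voride and jorol present → zanine forms (R1). zanine and voride present → eldate forms (R3). eldate and jorol present → eskol forms (R4). [3 rule applications]
eldate needs fewer.

eldate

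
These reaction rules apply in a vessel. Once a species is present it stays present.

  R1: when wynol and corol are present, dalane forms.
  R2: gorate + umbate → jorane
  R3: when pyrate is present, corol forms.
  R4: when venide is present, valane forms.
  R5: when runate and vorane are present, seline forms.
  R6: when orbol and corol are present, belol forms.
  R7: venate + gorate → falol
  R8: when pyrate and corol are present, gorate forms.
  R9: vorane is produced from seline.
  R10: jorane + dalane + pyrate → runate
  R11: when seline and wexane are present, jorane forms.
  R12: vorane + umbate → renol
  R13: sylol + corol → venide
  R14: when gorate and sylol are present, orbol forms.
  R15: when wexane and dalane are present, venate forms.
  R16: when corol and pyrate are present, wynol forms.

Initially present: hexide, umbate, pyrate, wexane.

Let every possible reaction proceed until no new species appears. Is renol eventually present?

No

renol would need vorane and umbate (R12), but vorane never forms.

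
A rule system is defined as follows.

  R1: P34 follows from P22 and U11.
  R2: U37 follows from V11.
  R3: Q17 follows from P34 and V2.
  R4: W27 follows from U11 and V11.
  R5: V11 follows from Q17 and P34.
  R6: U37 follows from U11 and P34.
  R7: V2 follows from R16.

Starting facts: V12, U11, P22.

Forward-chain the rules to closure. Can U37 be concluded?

Yes

From P22 and U11, R1 gives P34.
From U11 and P34, R6 gives U37.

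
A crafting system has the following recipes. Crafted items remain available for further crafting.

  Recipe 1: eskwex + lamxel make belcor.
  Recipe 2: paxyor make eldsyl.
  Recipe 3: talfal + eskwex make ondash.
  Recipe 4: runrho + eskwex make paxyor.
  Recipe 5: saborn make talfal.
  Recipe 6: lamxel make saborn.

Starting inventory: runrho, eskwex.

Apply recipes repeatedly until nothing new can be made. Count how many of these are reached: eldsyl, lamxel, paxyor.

runrho + eskwex → paxyor (Recipe 4).
Using Recipe 2, paxyor makes eldsyl.
eldsyl: reached.
No rule produces lamxel, and it is not given.
paxyor: reached.
Reached: eldsyl and paxyor — 2 of the 3.

2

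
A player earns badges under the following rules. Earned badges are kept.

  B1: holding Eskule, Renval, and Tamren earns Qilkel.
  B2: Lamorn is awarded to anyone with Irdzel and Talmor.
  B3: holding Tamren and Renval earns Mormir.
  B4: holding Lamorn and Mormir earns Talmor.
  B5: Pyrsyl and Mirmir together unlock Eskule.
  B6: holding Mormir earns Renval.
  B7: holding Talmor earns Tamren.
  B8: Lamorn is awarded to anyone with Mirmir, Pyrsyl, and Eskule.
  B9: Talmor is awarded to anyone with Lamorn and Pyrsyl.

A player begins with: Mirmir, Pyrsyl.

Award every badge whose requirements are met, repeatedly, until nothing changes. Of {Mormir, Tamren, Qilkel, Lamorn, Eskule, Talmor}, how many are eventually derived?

With Pyrsyl and Mirmir, Eskule is earned (B5).
With Mirmir, Pyrsyl, and Eskule, Lamorn is earned (B8).
With Lamorn and Pyrsyl, Talmor is earned (B9).
With Talmor, Tamren is earned (B7).
Mormir would need Tamren and Renval (B3), but Renval is never earned.
Tamren: reached.
Qilkel would need Eskule, Renval, and Tamren (B1), but Renval is never earned.
Lamorn: reached.
Eskule: reached.
Talmor: reached.
Reached: Tamren, Lamorn, Eskule, and Talmor — 4 of the 6.

4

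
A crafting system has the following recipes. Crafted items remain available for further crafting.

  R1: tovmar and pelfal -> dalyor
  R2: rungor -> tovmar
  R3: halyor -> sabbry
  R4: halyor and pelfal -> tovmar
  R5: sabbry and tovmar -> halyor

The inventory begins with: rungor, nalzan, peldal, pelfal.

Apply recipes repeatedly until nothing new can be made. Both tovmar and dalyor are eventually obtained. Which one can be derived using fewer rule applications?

tovmar

tovmar: Using R2, rungor makes tovmar. [1 rule application]
dalyor: rungor -> tovmar (R2). tovmar and pelfal -> dalyor (R1). [2 rule applications]
tovmar needs fewer.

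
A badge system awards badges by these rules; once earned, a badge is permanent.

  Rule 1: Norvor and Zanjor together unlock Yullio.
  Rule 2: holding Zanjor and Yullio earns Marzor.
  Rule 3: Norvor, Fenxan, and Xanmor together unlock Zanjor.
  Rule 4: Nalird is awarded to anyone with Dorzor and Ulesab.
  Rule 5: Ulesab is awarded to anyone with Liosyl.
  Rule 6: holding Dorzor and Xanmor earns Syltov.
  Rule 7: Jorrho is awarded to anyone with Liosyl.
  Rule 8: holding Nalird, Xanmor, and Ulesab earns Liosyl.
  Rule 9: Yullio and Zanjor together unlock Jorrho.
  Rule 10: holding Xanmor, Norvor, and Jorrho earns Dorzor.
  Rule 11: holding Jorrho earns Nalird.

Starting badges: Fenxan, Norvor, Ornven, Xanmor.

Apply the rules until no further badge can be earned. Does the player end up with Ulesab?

Ulesab would need Liosyl (Rule 5), but Liosyl is never earned.

No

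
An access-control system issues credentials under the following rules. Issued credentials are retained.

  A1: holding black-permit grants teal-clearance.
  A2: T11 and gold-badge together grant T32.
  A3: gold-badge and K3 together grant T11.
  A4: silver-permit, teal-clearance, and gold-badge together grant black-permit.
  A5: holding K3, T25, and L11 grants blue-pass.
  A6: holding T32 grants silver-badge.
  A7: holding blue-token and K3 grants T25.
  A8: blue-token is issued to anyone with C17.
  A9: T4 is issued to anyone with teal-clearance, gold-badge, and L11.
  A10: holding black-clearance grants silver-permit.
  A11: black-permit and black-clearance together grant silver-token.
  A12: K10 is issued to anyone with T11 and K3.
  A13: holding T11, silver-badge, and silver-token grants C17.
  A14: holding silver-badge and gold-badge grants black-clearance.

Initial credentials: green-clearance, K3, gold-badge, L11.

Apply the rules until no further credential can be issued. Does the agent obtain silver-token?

No

silver-token would need black-permit and black-clearance (A11), but black-permit is never granted.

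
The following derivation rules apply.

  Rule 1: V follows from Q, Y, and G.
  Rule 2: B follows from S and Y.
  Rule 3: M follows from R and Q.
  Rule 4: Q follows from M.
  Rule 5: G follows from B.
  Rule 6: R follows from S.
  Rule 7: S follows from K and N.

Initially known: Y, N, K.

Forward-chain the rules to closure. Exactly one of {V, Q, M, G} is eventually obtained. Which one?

From K and N, Rule 7 gives S.
S and Y hold, so B follows (Rule 2).
From B, Rule 5 gives G.
Q would need M (Rule 4), but M is never established. M would need R and Q (Rule 3), but Q is never established. V would need Q, Y, and G (Rule 1), but Q is never established.

G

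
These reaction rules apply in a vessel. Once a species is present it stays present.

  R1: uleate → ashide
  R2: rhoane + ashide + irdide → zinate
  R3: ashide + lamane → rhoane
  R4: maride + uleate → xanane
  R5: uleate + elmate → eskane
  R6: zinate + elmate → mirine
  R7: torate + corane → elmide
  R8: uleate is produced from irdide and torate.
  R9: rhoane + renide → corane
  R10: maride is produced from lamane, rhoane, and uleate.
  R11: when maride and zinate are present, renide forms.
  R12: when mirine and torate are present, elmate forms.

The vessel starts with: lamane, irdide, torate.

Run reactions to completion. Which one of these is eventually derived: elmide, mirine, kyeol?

elmide

irdide and torate present → uleate forms (R8).
uleate present → ashide forms (R1).
ashide and lamane present → rhoane forms (R3).
rhoane, ashide, and irdide present → zinate forms (R2).
lamane, rhoane, and uleate present → maride forms (R10).
maride and zinate present → renide forms (R11).
rhoane and renide present → corane forms (R9).
torate and corane present → elmide forms (R7).
No rule produces kyeol, and it is not given. mirine would need zinate and elmate (R6), but elmate never forms.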